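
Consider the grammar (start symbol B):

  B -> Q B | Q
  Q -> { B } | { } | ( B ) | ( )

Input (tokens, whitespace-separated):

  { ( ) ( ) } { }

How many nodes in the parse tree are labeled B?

[B [Q { [B [Q ( )] [B [Q ( )]]] }] [B [Q { }]]]

4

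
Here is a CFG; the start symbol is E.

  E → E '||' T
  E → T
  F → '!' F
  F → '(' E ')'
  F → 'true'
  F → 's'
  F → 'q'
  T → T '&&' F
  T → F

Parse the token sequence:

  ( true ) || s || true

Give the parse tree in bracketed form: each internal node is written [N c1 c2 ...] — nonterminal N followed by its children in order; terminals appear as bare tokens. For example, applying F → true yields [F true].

E
E || T
E || T || T
T || T || T
F || T || T
( E ) || T || T
( T ) || T || T
( F ) || T || T
( true ) || T || T
( true ) || F || T
( true ) || s || T
( true ) || s || F
( true ) || s || true

[E [E [E [T [F ( [E [T [F true]]] )]]] || [T [F s]]] || [T [F true]]]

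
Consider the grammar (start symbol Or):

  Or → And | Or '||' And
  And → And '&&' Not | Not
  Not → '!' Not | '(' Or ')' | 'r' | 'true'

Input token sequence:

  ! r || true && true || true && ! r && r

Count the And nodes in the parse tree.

[Or [Or [Or [And [Not ! [Not r]]]] || [And [And [Not true]] && [Not true]]] || [And [And [And [Not true]] && [Not ! [Not r]]] && [Not r]]]

6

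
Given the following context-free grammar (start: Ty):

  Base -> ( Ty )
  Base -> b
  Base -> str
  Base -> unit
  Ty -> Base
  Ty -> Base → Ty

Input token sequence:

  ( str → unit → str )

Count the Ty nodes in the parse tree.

4

[Ty [Base ( [Ty [Base str] → [Ty [Base unit] → [Ty [Base str]]]] )]]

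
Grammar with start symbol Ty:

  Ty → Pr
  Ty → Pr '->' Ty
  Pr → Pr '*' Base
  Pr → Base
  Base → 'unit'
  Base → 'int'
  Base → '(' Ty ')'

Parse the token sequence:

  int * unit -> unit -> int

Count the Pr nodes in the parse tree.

[Ty [Pr [Pr [Base int]] * [Base unit]] -> [Ty [Pr [Base unit]] -> [Ty [Pr [Base int]]]]]

4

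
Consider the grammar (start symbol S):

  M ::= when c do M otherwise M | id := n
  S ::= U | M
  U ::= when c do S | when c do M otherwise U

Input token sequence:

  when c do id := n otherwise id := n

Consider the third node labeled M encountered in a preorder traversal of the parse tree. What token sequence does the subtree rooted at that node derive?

id := n

[S [M when c do [M id := n] otherwise [M id := n]]]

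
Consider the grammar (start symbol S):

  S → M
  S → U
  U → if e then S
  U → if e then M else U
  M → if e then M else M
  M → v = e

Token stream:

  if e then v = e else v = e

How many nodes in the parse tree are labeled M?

3

[S [M if e then [M v = e] else [M v = e]]]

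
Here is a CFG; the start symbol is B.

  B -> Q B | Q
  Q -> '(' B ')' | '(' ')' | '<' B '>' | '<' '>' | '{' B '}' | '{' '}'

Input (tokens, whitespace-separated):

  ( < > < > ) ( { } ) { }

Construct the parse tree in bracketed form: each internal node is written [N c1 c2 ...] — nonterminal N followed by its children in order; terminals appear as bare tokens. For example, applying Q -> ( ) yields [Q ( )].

B
Q B
( B ) B
( Q B ) B
( < > B ) B
( < > Q ) B
( < > < > ) B
( < > < > ) Q B
( < > < > ) ( B ) B
( < > < > ) ( Q ) B
( < > < > ) ( { } ) B
( < > < > ) ( { } ) Q
( < > < > ) ( { } ) { }

[B [Q ( [B [Q < >] [B [Q < >]]] )] [B [Q ( [B [Q { }]] )] [B [Q { }]]]]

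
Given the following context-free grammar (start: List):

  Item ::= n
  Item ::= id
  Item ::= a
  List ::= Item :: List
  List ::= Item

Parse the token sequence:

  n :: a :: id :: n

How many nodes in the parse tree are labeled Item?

4

[List [Item n] :: [List [Item a] :: [List [Item id] :: [List [Item n]]]]]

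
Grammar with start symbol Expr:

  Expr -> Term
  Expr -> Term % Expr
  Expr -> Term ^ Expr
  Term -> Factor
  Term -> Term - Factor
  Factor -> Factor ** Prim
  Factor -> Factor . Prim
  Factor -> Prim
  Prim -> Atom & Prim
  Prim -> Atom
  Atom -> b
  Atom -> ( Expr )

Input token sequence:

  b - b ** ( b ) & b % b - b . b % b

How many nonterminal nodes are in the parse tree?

[Expr [Term [Term [Factor [Prim [Atom b]]]] - [Factor [Factor [Prim [Atom b]]] ** [Prim [Atom ( [Expr [Term [Factor [Prim [Atom b]]]]] )] & [Prim [Atom b]]]]] % [Expr [Term [Term [Factor [Prim [Atom b]]]] - [Factor [Factor [Prim [Atom b]]] . [Prim [Atom b]]]] % [Expr [Term [Factor [Prim [Atom b]]]]]]]

36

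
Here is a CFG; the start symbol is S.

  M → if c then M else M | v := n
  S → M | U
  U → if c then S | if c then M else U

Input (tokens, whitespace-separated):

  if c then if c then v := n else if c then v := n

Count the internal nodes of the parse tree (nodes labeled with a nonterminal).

8

[S [U if c then [S [U if c then [M v := n] else [U if c then [S [M v := n]]]]]]]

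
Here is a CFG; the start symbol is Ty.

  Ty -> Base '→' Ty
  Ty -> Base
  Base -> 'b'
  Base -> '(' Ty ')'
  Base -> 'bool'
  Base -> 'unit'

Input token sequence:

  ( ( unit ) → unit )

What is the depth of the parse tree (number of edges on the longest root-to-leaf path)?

6

[Ty [Base ( [Ty [Base ( [Ty [Base unit]] )] → [Ty [Base unit]]] )]]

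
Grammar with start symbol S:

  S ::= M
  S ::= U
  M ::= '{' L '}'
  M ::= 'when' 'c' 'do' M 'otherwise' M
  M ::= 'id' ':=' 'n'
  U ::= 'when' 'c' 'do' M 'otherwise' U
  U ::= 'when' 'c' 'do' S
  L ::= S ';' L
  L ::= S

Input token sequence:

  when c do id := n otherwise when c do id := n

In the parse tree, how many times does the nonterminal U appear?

2

[S [U when c do [M id := n] otherwise [U when c do [S [M id := n]]]]]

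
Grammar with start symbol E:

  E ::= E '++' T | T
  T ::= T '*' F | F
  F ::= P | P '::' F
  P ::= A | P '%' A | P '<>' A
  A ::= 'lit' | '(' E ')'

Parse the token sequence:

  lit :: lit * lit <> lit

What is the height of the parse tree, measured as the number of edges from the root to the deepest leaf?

7

[E [T [T [F [P [A lit]] :: [F [P [A lit]]]]] * [F [P [P [A lit]] <> [A lit]]]]]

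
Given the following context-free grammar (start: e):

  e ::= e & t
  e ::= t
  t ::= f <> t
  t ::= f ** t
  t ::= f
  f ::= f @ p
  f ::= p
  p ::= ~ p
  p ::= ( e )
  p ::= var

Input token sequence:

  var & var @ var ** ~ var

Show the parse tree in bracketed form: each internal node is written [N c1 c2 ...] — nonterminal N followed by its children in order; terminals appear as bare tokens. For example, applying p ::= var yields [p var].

e
e & t
t & t
f & t
p & t
var & t
var & f ** t
var & f @ p ** t
var & p @ p ** t
var & var @ p ** t
var & var @ var ** t
var & var @ var ** f
var & var @ var ** p
var & var @ var ** ~ p
var & var @ var ** ~ var

[e [e [t [f [p var]]]] & [t [f [f [p var]] @ [p var]] ** [t [f [p ~ [p var]]]]]]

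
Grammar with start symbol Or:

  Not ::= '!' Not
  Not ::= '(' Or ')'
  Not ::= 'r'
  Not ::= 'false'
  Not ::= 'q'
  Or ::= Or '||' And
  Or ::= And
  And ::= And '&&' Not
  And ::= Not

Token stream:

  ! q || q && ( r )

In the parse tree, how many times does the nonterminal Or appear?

3

[Or [Or [And [Not ! [Not q]]]] || [And [And [Not q]] && [Not ( [Or [And [Not r]]] )]]]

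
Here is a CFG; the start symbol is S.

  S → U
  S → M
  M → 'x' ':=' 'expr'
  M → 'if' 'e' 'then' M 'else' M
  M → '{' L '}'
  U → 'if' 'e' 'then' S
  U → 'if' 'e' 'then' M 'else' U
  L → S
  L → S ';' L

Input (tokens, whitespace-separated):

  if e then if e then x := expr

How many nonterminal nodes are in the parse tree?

[S [U if e then [S [U if e then [S [M x := expr]]]]]]

6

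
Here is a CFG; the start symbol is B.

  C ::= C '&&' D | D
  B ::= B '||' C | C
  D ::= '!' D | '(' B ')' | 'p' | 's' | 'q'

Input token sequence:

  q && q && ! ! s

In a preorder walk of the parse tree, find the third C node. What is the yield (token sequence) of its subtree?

q

[B [C [C [C [D q]] && [D q]] && [D ! [D ! [D s]]]]]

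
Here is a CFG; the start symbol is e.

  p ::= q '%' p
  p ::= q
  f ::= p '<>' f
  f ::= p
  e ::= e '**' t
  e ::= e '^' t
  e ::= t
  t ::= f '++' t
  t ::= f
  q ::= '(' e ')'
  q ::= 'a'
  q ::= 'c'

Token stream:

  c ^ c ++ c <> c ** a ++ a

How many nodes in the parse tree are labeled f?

6

[e [e [e [t [f [p [q c]]]]] ^ [t [f [p [q c]]] ++ [t [f [p [q c]] <> [f [p [q c]]]]]]] ** [t [f [p [q a]]] ++ [t [f [p [q a]]]]]]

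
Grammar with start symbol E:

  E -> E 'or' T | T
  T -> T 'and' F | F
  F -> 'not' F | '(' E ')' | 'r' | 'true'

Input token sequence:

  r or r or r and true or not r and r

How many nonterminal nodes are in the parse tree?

17

[E [E [E [E [T [F r]]] or [T [F r]]] or [T [T [F r]] and [F true]]] or [T [T [F not [F r]]] and [F r]]]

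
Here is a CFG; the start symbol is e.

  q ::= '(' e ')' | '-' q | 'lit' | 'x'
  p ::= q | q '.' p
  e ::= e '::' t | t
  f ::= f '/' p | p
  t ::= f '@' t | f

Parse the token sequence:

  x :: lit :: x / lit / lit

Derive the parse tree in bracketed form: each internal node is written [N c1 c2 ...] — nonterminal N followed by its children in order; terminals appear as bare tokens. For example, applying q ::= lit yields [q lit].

e
e :: t
e :: t :: t
t :: t :: t
f :: t :: t
p :: t :: t
q :: t :: t
x :: t :: t
x :: f :: t
x :: p :: t
x :: q :: t
x :: lit :: t
x :: lit :: f
x :: lit :: f / p
x :: lit :: f / p / p
x :: lit :: p / p / p
x :: lit :: q / p / p
x :: lit :: x / p / p
x :: lit :: x / q / p
x :: lit :: x / lit / p
x :: lit :: x / lit / q
x :: lit :: x / lit / lit

[e [e [e [t [f [p [q x]]]]] :: [t [f [p [q lit]]]]] :: [t [f [f [f [p [q x]]] / [p [q lit]]] / [p [q lit]]]]]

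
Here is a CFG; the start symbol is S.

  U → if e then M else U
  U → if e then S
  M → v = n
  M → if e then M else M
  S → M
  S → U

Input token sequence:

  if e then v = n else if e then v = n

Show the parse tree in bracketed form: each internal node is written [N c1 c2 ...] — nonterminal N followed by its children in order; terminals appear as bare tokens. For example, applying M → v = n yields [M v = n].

S
U
if e then M else U
if e then v = n else U
if e then v = n else if e then S
if e then v = n else if e then M
if e then v = n else if e then v = n

[S [U if e then [M v = n] else [U if e then [S [M v = n]]]]]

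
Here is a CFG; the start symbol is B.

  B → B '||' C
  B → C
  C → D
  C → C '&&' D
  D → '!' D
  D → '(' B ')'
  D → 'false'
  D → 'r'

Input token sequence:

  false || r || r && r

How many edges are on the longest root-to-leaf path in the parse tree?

[B [B [B [C [D false]]] || [C [D r]]] || [C [C [D r]] && [D r]]]

5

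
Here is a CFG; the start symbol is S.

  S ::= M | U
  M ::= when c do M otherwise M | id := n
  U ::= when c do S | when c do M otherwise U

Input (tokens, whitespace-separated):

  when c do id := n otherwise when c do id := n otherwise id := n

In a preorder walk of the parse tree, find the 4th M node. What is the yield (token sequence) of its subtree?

id := n

[S [M when c do [M id := n] otherwise [M when c do [M id := n] otherwise [M id := n]]]]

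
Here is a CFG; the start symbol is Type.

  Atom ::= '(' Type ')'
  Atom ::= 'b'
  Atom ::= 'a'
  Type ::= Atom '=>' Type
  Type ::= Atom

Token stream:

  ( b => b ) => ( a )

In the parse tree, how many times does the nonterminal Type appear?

[Type [Atom ( [Type [Atom b] => [Type [Atom b]]] )] => [Type [Atom ( [Type [Atom a]] )]]]

5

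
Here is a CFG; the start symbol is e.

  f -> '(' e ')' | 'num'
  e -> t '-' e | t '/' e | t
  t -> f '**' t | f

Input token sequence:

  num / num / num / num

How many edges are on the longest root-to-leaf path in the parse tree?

[e [t [f num]] / [e [t [f num]] / [e [t [f num]] / [e [t [f num]]]]]]

6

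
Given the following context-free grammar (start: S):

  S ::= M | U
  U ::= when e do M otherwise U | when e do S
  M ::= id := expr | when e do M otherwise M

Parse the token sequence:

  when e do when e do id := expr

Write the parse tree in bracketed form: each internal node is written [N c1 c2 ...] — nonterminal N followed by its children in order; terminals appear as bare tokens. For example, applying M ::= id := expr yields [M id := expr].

S
U
when e do S
when e do U
when e do when e do S
when e do when e do M
when e do when e do id := expr

[S [U when e do [S [U when e do [S [M id := expr]]]]]]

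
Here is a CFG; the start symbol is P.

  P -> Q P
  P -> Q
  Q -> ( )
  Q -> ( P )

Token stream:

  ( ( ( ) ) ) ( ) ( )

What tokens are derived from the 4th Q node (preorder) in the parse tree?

[P [Q ( [P [Q ( [P [Q ( )]] )]] )] [P [Q ( )] [P [Q ( )]]]]

( )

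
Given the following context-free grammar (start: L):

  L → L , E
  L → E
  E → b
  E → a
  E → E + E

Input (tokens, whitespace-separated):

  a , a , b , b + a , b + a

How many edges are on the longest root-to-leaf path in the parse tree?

6

[L [L [L [L [L [E a]] , [E a]] , [E b]] , [E [E b] + [E a]]] , [E [E b] + [E a]]]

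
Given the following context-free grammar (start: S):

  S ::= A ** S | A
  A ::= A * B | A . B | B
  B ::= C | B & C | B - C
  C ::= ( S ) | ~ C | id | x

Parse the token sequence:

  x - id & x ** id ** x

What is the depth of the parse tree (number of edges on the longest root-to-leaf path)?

[S [A [B [B [B [C x]] - [C id]] & [C x]]] ** [S [A [B [C id]]] ** [S [A [B [C x]]]]]]

6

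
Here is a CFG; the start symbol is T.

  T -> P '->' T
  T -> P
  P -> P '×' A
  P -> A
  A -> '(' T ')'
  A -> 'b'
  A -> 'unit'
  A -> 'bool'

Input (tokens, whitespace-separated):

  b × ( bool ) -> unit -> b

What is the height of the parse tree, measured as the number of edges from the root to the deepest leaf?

[T [P [P [A b]] × [A ( [T [P [A bool]]] )]] -> [T [P [A unit]] -> [T [P [A b]]]]]

6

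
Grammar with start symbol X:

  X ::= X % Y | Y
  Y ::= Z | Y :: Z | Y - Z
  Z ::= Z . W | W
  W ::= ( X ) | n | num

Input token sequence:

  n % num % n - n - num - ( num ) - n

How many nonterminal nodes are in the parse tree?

28

[X [X [X [Y [Z [W n]]]] % [Y [Z [W num]]]] % [Y [Y [Y [Y [Y [Z [W n]]] - [Z [W n]]] - [Z [W num]]] - [Z [W ( [X [Y [Z [W num]]]] )]]] - [Z [W n]]]]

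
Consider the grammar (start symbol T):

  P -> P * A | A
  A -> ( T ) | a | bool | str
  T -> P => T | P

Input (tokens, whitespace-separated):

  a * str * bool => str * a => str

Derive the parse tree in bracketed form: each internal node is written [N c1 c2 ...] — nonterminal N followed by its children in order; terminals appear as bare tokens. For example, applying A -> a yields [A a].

[T [P [P [P [A a]] * [A str]] * [A bool]] => [T [P [P [A str]] * [A a]] => [T [P [A str]]]]]

T
P => T
P * A => T
P * A * A => T
A * A * A => T
a * A * A => T
a * str * A => T
a * str * bool => T
a * str * bool => P => T
a * str * bool => P * A => T
a * str * bool => A * A => T
a * str * bool => str * A => T
a * str * bool => str * a => T
a * str * bool => str * a => P
a * str * bool => str * a => A
a * str * bool => str * a => str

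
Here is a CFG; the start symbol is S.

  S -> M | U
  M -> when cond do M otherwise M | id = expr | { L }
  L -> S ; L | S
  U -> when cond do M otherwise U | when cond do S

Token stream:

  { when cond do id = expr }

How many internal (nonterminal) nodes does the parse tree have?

7

[S [M { [L [S [U when cond do [S [M id = expr]]]]] }]]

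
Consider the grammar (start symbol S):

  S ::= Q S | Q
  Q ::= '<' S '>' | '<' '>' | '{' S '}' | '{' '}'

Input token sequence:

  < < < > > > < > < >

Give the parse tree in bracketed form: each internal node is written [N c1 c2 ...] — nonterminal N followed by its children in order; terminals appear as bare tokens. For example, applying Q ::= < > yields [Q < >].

S
Q S
< S > S
< Q > S
< < S > > S
< < Q > > S
< < < > > > S
< < < > > > Q S
< < < > > > < > S
< < < > > > < > Q
< < < > > > < > < >

[S [Q < [S [Q < [S [Q < >]] >]] >] [S [Q < >] [S [Q < >]]]]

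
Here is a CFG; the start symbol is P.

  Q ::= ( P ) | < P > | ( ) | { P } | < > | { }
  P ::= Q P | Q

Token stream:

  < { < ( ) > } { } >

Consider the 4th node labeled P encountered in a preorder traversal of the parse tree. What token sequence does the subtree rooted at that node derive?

[P [Q < [P [Q { [P [Q < [P [Q ( )]] >]] }] [P [Q { }]]] >]]

( )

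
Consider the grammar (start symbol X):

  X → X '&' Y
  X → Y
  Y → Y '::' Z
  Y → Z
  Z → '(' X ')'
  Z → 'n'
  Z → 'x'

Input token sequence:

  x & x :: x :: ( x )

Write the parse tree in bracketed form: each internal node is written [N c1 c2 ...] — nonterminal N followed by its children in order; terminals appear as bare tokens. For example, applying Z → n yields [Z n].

[X [X [Y [Z x]]] & [Y [Y [Y [Z x]] :: [Z x]] :: [Z ( [X [Y [Z x]]] )]]]

X
X & Y
Y & Y
Z & Y
x & Y
x & Y :: Z
x & Y :: Z :: Z
x & Z :: Z :: Z
x & x :: Z :: Z
x & x :: x :: Z
x & x :: x :: ( X )
x & x :: x :: ( Y )
x & x :: x :: ( Z )
x & x :: x :: ( x )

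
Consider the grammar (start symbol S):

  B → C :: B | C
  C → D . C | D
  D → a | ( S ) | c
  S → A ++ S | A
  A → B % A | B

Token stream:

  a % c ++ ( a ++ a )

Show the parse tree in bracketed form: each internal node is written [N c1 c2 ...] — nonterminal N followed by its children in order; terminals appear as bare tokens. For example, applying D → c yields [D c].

[S [A [B [C [D a]]] % [A [B [C [D c]]]]] ++ [S [A [B [C [D ( [S [A [B [C [D a]]]] ++ [S [A [B [C [D a]]]]]] )]]]]]]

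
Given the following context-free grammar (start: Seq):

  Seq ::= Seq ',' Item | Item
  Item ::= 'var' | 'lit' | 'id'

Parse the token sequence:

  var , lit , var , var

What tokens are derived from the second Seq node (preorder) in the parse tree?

var , lit , var

[Seq [Seq [Seq [Seq [Item var]] , [Item lit]] , [Item var]] , [Item var]]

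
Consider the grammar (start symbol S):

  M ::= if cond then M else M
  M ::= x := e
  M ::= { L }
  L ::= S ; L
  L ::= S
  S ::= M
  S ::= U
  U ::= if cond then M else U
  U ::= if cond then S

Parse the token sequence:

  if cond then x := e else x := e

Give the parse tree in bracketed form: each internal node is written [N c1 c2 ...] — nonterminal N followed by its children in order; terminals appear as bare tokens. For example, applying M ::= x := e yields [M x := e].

S
M
if cond then M else M
if cond then x := e else M
if cond then x := e else x := e

[S [M if cond then [M x := e] else [M x := e]]]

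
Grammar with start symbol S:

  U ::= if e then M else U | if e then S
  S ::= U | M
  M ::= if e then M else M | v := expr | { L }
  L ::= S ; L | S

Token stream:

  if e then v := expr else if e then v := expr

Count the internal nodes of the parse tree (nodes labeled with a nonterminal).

6

[S [U if e then [M v := expr] else [U if e then [S [M v := expr]]]]]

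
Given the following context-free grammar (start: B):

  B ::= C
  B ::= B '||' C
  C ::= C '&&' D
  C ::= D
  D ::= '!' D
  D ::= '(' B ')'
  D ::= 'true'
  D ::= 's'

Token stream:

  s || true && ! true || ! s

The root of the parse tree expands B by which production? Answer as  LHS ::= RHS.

B ::= B '||' C

[B [B [B [C [D s]]] || [C [C [D true]] && [D ! [D true]]]] || [C [D ! [D s]]]]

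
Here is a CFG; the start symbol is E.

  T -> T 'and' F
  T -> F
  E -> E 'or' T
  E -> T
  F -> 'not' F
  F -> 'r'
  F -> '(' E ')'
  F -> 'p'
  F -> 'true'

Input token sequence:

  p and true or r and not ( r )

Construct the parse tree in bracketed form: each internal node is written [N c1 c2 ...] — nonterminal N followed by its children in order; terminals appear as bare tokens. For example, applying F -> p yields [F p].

E
E or T
T or T
T and F or T
F and F or T
p and F or T
p and true or T
p and true or T and F
p and true or F and F
p and true or r and F
p and true or r and not F
p and true or r and not ( E )
p and true or r and not ( T )
p and true or r and not ( F )
p and true or r and not ( r )

[E [E [T [T [F p]] and [F true]]] or [T [T [F r]] and [F not [F ( [E [T [F r]]] )]]]]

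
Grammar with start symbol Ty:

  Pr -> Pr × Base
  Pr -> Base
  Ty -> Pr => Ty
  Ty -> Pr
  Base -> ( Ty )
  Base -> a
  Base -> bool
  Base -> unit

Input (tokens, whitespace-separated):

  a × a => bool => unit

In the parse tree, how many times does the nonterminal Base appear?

[Ty [Pr [Pr [Base a]] × [Base a]] => [Ty [Pr [Base bool]] => [Ty [Pr [Base unit]]]]]

4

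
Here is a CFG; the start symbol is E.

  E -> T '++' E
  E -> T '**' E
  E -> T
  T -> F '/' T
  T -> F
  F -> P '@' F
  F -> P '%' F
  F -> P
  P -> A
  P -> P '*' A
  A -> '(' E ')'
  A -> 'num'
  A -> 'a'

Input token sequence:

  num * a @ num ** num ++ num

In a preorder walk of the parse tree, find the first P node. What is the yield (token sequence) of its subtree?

num * a

[E [T [F [P [P [A num]] * [A a]] @ [F [P [A num]]]]] ** [E [T [F [P [A num]]]] ++ [E [T [F [P [A num]]]]]]]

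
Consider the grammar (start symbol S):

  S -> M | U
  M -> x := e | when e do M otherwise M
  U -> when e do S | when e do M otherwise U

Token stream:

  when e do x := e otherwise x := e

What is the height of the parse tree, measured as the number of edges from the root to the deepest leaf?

3

[S [M when e do [M x := e] otherwise [M x := e]]]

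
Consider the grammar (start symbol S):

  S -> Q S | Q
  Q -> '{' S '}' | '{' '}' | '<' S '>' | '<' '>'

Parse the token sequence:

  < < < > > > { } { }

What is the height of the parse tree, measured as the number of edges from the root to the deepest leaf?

[S [Q < [S [Q < [S [Q < >]] >]] >] [S [Q { }] [S [Q { }]]]]

6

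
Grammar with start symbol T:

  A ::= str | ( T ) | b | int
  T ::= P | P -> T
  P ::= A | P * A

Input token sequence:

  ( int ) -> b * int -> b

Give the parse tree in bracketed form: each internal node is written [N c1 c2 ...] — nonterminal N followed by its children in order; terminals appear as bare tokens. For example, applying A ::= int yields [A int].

[T [P [A ( [T [P [A int]]] )]] -> [T [P [P [A b]] * [A int]] -> [T [P [A b]]]]]

T
P -> T
A -> T
( T ) -> T
( P ) -> T
( A ) -> T
( int ) -> T
( int ) -> P -> T
( int ) -> P * A -> T
( int ) -> A * A -> T
( int ) -> b * A -> T
( int ) -> b * int -> T
( int ) -> b * int -> P
( int ) -> b * int -> A
( int ) -> b * int -> b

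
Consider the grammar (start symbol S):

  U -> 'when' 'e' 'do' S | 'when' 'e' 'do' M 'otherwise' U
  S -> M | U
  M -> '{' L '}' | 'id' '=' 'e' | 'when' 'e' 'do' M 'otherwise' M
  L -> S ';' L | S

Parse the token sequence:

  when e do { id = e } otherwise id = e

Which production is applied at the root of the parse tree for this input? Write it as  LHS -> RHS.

S -> M

[S [M when e do [M { [L [S [M id = e]]] }] otherwise [M id = e]]]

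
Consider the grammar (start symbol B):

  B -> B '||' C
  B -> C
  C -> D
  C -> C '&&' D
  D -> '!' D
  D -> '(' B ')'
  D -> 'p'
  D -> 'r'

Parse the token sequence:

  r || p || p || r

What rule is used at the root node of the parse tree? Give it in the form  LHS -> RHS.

[B [B [B [B [C [D r]]] || [C [D p]]] || [C [D p]]] || [C [D r]]]

B -> B '||' C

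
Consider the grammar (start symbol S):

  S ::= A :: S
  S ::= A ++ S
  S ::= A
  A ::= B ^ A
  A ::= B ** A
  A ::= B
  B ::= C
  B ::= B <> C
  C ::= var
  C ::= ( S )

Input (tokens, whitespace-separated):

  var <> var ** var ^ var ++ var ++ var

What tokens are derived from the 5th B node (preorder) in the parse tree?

[S [A [B [B [C var]] <> [C var]] ** [A [B [C var]] ^ [A [B [C var]]]]] ++ [S [A [B [C var]]] ++ [S [A [B [C var]]]]]]

var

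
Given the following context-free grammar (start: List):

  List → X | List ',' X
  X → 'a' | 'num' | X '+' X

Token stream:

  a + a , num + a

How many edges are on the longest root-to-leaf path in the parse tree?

4

[List [List [X [X a] + [X a]]] , [X [X num] + [X a]]]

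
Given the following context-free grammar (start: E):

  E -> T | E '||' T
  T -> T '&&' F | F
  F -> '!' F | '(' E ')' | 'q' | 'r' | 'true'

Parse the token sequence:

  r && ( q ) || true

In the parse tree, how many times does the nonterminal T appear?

4

[E [E [T [T [F r]] && [F ( [E [T [F q]]] )]]] || [T [F true]]]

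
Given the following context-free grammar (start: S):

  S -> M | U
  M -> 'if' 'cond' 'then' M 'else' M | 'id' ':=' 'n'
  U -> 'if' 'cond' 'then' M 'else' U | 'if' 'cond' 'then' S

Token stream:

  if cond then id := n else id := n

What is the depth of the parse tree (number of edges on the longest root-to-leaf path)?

3

[S [M if cond then [M id := n] else [M id := n]]]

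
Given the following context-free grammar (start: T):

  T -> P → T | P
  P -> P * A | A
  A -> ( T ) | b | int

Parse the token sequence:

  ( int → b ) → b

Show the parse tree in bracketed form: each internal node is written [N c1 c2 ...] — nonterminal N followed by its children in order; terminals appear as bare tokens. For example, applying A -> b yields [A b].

T
P → T
A → T
( T ) → T
( P → T ) → T
( A → T ) → T
( int → T ) → T
( int → P ) → T
( int → A ) → T
( int → b ) → T
( int → b ) → P
( int → b ) → A
( int → b ) → b

[T [P [A ( [T [P [A int]] → [T [P [A b]]]] )]] → [T [P [A b]]]]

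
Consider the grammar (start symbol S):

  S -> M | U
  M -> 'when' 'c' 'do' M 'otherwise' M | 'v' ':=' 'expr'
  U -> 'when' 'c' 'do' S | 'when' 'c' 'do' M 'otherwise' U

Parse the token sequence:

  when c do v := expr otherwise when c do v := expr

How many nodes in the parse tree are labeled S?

[S [U when c do [M v := expr] otherwise [U when c do [S [M v := expr]]]]]

2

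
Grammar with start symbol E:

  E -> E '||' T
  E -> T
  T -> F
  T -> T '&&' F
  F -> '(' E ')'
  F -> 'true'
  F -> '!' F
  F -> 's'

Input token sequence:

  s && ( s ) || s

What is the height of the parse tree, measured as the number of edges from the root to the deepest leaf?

7

[E [E [T [T [F s]] && [F ( [E [T [F s]]] )]]] || [T [F s]]]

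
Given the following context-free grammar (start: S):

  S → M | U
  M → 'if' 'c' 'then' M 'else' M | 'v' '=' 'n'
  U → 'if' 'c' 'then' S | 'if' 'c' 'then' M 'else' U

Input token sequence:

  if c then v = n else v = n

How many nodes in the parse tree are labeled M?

3

[S [M if c then [M v = n] else [M v = n]]]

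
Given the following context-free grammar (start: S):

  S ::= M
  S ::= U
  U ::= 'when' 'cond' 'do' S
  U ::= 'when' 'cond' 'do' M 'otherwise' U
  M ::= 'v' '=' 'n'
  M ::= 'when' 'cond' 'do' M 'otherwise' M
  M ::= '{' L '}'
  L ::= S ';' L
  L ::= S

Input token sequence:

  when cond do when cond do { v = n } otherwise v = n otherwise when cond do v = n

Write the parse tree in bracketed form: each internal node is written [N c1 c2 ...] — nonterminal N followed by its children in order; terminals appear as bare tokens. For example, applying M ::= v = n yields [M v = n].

[S [U when cond do [M when cond do [M { [L [S [M v = n]]] }] otherwise [M v = n]] otherwise [U when cond do [S [M v = n]]]]]

S
U
when cond do M otherwise U
when cond do when cond do M otherwise M otherwise U
when cond do when cond do { L } otherwise M otherwise U
when cond do when cond do { S } otherwise M otherwise U
when cond do when cond do { M } otherwise M otherwise U
when cond do when cond do { v = n } otherwise M otherwise U
when cond do when cond do { v = n } otherwise v = n otherwise U
when cond do when cond do { v = n } otherwise v = n otherwise when cond do S
when cond do when cond do { v = n } otherwise v = n otherwise when cond do M
when cond do when cond do { v = n } otherwise v = n otherwise when cond do v = n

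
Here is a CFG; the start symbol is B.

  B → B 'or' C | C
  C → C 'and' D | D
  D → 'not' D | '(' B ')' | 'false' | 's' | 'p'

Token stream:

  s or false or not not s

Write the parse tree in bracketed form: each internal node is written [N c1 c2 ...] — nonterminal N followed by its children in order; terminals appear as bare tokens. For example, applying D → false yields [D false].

[B [B [B [C [D s]]] or [C [D false]]] or [C [D not [D not [D s]]]]]

B
B or C
B or C or C
C or C or C
D or C or C
s or C or C
s or D or C
s or false or C
s or false or D
s or false or not D
s or false or not not D
s or false or not not s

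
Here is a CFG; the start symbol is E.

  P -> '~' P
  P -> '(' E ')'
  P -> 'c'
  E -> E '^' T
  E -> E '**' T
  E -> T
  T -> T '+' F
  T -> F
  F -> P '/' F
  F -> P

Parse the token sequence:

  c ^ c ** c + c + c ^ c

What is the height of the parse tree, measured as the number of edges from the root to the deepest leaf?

7

[E [E [E [E [T [F [P c]]]] ^ [T [F [P c]]]] ** [T [T [T [F [P c]]] + [F [P c]]] + [F [P c]]]] ^ [T [F [P c]]]]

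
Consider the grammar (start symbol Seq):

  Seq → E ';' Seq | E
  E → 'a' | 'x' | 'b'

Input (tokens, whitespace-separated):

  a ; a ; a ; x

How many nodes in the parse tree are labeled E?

[Seq [E a] ; [Seq [E a] ; [Seq [E a] ; [Seq [E x]]]]]

4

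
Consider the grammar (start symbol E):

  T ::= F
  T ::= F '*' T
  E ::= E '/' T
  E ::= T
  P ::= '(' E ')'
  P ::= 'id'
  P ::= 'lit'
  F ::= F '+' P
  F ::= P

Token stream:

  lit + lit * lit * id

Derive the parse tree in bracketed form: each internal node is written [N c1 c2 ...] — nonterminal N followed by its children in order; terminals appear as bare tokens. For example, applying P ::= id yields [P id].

E
T
F * T
F + P * T
P + P * T
lit + P * T
lit + lit * T
lit + lit * F * T
lit + lit * P * T
lit + lit * lit * T
lit + lit * lit * F
lit + lit * lit * P
lit + lit * lit * id

[E [T [F [F [P lit]] + [P lit]] * [T [F [P lit]] * [T [F [P id]]]]]]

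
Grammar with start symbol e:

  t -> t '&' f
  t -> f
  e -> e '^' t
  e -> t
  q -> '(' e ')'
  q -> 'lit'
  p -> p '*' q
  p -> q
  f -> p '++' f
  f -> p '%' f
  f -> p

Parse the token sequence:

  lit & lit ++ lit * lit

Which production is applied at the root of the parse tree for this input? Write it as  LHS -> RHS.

e -> t

[e [t [t [f [p [q lit]]]] & [f [p [q lit]] ++ [f [p [p [q lit]] * [q lit]]]]]]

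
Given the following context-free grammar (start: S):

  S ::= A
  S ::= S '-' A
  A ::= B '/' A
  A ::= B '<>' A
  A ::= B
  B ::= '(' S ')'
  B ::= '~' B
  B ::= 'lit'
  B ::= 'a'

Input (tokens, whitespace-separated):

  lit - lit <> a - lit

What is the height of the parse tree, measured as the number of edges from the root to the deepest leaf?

5

[S [S [S [A [B lit]]] - [A [B lit] <> [A [B a]]]] - [A [B lit]]]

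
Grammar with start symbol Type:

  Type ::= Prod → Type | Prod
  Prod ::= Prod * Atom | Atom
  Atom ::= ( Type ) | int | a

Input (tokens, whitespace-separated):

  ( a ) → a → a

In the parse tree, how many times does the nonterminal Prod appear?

[Type [Prod [Atom ( [Type [Prod [Atom a]]] )]] → [Type [Prod [Atom a]] → [Type [Prod [Atom a]]]]]

4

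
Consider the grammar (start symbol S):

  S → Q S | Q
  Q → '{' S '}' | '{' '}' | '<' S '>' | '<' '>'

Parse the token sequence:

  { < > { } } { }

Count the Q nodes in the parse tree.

[S [Q { [S [Q < >] [S [Q { }]]] }] [S [Q { }]]]

4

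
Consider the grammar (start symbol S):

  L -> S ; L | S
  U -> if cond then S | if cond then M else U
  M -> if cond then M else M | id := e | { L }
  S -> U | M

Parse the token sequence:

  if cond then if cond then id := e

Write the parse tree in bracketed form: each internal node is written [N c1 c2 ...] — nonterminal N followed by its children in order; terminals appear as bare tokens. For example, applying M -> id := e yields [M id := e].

[S [U if cond then [S [U if cond then [S [M id := e]]]]]]

S
U
if cond then S
if cond then U
if cond then if cond then S
if cond then if cond then M
if cond then if cond then id := e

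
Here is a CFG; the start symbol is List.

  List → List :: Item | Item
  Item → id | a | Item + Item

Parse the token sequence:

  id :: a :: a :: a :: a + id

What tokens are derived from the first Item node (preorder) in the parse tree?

id

[List [List [List [List [List [Item id]] :: [Item a]] :: [Item a]] :: [Item a]] :: [Item [Item a] + [Item id]]]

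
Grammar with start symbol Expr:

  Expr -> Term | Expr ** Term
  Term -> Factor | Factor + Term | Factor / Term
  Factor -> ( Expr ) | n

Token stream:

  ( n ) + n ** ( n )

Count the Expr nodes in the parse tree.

4

[Expr [Expr [Term [Factor ( [Expr [Term [Factor n]]] )] + [Term [Factor n]]]] ** [Term [Factor ( [Expr [Term [Factor n]]] )]]]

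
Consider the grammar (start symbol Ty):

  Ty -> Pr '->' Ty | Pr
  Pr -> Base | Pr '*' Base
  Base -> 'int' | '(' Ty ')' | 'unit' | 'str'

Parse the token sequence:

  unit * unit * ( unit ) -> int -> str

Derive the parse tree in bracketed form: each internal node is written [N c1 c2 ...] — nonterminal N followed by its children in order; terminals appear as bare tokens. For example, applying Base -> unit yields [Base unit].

[Ty [Pr [Pr [Pr [Base unit]] * [Base unit]] * [Base ( [Ty [Pr [Base unit]]] )]] -> [Ty [Pr [Base int]] -> [Ty [Pr [Base str]]]]]

Ty
Pr -> Ty
Pr * Base -> Ty
Pr * Base * Base -> Ty
Base * Base * Base -> Ty
unit * Base * Base -> Ty
unit * unit * Base -> Ty
unit * unit * ( Ty ) -> Ty
unit * unit * ( Pr ) -> Ty
unit * unit * ( Base ) -> Ty
unit * unit * ( unit ) -> Ty
unit * unit * ( unit ) -> Pr -> Ty
unit * unit * ( unit ) -> Base -> Ty
unit * unit * ( unit ) -> int -> Ty
unit * unit * ( unit ) -> int -> Pr
unit * unit * ( unit ) -> int -> Base
unit * unit * ( unit ) -> int -> str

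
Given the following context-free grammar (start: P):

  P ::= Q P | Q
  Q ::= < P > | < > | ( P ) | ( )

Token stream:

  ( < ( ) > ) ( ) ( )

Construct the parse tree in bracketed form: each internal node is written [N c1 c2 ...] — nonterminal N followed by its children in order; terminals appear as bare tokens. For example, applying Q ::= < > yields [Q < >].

P
Q P
( P ) P
( Q ) P
( < P > ) P
( < Q > ) P
( < ( ) > ) P
( < ( ) > ) Q P
( < ( ) > ) ( ) P
( < ( ) > ) ( ) Q
( < ( ) > ) ( ) ( )

[P [Q ( [P [Q < [P [Q ( )]] >]] )] [P [Q ( )] [P [Q ( )]]]]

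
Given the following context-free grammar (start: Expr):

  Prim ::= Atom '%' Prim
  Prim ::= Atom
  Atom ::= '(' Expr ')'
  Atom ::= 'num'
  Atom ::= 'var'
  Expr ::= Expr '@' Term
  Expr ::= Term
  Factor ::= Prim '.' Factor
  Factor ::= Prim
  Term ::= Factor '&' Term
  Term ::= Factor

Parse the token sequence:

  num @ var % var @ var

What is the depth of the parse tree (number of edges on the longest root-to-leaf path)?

[Expr [Expr [Expr [Term [Factor [Prim [Atom num]]]]] @ [Term [Factor [Prim [Atom var] % [Prim [Atom var]]]]]] @ [Term [Factor [Prim [Atom var]]]]]

7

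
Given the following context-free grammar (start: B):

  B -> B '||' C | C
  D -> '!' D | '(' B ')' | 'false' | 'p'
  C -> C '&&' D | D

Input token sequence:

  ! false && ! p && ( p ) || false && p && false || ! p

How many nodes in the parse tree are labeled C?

8

[B [B [B [C [C [C [D ! [D false]]] && [D ! [D p]]] && [D ( [B [C [D p]]] )]]] || [C [C [C [D false]] && [D p]] && [D false]]] || [C [D ! [D p]]]]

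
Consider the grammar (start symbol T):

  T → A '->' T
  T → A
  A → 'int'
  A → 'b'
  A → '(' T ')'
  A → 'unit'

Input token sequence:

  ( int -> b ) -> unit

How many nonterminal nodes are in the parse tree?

[T [A ( [T [A int] -> [T [A b]]] )] -> [T [A unit]]]

8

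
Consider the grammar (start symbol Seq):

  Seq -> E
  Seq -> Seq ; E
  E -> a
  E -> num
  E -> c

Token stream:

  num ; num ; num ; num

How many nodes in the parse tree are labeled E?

4

[Seq [Seq [Seq [Seq [E num]] ; [E num]] ; [E num]] ; [E num]]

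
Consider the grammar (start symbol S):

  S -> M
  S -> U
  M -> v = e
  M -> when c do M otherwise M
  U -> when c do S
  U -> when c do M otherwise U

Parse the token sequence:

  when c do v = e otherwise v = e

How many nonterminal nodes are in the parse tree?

[S [M when c do [M v = e] otherwise [M v = e]]]

4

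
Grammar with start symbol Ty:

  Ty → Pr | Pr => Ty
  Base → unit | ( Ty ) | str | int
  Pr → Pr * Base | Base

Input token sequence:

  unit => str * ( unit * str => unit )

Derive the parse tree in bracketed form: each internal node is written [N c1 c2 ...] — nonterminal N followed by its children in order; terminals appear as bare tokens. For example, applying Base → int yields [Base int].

Ty
Pr => Ty
Base => Ty
unit => Ty
unit => Pr
unit => Pr * Base
unit => Base * Base
unit => str * Base
unit => str * ( Ty )
unit => str * ( Pr => Ty )
unit => str * ( Pr * Base => Ty )
unit => str * ( Base * Base => Ty )
unit => str * ( unit * Base => Ty )
unit => str * ( unit * str => Ty )
unit => str * ( unit * str => Pr )
unit => str * ( unit * str => Base )
unit => str * ( unit * str => unit )

[Ty [Pr [Base unit]] => [Ty [Pr [Pr [Base str]] * [Base ( [Ty [Pr [Pr [Base unit]] * [Base str]] => [Ty [Pr [Base unit]]]] )]]]]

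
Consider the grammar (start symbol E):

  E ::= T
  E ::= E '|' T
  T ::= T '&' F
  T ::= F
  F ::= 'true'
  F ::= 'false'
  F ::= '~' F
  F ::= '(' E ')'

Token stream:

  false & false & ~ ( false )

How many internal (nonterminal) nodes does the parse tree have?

[E [T [T [T [F false]] & [F false]] & [F ~ [F ( [E [T [F false]]] )]]]]

11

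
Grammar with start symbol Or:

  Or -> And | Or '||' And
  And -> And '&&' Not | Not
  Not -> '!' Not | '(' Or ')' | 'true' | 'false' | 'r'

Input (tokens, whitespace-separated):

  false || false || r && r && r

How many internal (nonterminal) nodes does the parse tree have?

[Or [Or [Or [And [Not false]]] || [And [Not false]]] || [And [And [And [Not r]] && [Not r]] && [Not r]]]

13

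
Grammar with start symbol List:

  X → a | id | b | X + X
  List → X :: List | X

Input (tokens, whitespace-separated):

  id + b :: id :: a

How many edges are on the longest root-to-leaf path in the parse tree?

4

[List [X [X id] + [X b]] :: [List [X id] :: [List [X a]]]]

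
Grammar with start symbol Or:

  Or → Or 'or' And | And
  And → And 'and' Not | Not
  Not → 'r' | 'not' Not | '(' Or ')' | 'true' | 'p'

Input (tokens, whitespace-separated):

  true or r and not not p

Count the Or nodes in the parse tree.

2

[Or [Or [And [Not true]]] or [And [And [Not r]] and [Not not [Not not [Not p]]]]]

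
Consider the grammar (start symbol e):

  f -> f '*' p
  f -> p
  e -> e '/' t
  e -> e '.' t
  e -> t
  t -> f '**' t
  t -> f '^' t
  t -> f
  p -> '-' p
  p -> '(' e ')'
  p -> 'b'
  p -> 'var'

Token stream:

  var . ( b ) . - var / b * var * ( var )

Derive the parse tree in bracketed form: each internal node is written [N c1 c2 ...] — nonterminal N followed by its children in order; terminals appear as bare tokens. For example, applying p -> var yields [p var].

[e [e [e [e [t [f [p var]]]] . [t [f [p ( [e [t [f [p b]]]] )]]]] . [t [f [p - [p var]]]]] / [t [f [f [f [p b]] * [p var]] * [p ( [e [t [f [p var]]]] )]]]]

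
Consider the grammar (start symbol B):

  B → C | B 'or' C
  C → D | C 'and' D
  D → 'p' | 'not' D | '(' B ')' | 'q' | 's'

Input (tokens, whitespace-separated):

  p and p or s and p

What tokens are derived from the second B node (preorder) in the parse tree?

p and p

[B [B [C [C [D p]] and [D p]]] or [C [C [D s]] and [D p]]]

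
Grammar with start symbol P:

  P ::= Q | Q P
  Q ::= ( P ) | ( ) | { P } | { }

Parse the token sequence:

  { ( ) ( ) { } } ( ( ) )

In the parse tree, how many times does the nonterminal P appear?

6

[P [Q { [P [Q ( )] [P [Q ( )] [P [Q { }]]]] }] [P [Q ( [P [Q ( )]] )]]]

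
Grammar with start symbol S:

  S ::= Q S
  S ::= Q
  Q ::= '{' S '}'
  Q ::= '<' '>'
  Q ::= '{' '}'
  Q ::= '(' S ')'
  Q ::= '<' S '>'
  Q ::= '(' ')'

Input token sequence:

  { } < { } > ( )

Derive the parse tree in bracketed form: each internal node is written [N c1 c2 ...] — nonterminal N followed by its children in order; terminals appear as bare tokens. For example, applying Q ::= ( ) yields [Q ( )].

[S [Q { }] [S [Q < [S [Q { }]] >] [S [Q ( )]]]]

S
Q S
{ } S
{ } Q S
{ } < S > S
{ } < Q > S
{ } < { } > S
{ } < { } > Q
{ } < { } > ( )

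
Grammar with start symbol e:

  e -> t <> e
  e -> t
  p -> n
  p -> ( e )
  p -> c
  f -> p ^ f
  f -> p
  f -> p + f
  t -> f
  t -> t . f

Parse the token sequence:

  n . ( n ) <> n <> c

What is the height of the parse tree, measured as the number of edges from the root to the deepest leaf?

[e [t [t [f [p n]]] . [f [p ( [e [t [f [p n]]]] )]]] <> [e [t [f [p n]]] <> [e [t [f [p c]]]]]]

8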